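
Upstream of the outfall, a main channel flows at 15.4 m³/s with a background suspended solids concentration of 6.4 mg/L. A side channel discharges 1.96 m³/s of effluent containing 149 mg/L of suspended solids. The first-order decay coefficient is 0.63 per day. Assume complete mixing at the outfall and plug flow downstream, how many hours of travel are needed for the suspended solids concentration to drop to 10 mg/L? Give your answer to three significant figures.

30.9 h

Conservation of mass: C = (15.40·6.400 + 1.960·149.0) / 17.36 = 390.6/17.36 = 22.50 mg/L.
22.50·exp(−k·t) = 10 → t = ln(22.50/10)/k = 111200 s = 30.89 h.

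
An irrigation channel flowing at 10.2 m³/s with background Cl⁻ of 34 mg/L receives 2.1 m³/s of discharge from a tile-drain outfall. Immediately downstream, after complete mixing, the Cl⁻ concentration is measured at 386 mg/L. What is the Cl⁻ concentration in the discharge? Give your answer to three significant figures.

Mass balance: 10.20·34.00 + 2.100·Cₑ = 12.30·386.0
→ Cₑ = (12.30·386.0 − 10.20·34.00) / 2.100 = 2096 mg/L.

2100 mg/L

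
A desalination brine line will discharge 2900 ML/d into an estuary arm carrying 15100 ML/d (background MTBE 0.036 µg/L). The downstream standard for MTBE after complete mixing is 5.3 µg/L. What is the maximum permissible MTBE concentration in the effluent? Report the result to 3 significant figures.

At the limit, (Qr·Cr + Qe·Cₑ)/(Qr + Qe) = 5.3:
Cₑ = (18000·5.3 − 15100·0.03600) / 2900 = 32.71 µg/L.

32.7 µg/L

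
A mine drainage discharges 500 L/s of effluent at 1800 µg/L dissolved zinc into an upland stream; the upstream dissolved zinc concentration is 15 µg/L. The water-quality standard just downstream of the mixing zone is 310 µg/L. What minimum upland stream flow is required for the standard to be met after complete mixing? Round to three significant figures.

2530 L/s

Set C_mix = 310: (Q·15.00 + 500.0·1800) / (Q + 500.0) = 310
→ Q = 500.0·(1800 − 310)/(310 − 15.00) = 2525 L/s.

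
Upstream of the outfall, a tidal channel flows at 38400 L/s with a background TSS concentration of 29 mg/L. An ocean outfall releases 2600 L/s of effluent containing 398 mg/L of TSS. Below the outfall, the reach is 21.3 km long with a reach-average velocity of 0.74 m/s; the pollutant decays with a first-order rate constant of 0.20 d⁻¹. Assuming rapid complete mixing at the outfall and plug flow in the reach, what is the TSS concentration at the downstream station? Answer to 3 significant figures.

Conservation of mass: C = (38400·29.00 + 2600·398.0) / 41000 = 2148000/41000 = 52.40 mg/L.
Travel time t = 21.3·1000 / 0.74 = 28780 s = 7.995 h.
Applying C = C₀e^(−kt): 52.40 × 0.9355 = 49.02 mg/L.

49.0 mg/L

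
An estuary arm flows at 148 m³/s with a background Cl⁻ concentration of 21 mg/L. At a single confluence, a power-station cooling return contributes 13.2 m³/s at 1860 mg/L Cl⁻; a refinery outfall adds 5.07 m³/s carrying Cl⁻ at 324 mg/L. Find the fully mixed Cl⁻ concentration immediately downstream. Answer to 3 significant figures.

Mass balance: C = (148.0·21.00 + 13.20·1860 + 5.070·324.0) / 166.3 = 29300/166.3 = 176.2 mg/L.

176 mg/L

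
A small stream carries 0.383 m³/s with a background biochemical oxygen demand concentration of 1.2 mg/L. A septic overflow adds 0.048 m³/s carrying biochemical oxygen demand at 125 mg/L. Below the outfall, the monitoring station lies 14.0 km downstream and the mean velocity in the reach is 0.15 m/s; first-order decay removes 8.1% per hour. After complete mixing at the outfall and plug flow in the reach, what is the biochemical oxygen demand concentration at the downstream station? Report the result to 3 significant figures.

Conservation of mass: C = (0.3830·1.200 + 0.04800·125.0) / 0.4310 = 6.460/0.4310 = 14.99 mg/L.
Travel time t = 14.0·1000 / 0.15 = 93330 s = 25.93 h.
8.1%/h lost → k = −ln(1 − 0.081) = 0.08447 h⁻¹.
First-order decay: C = 14.99·exp(−k·t) = 14.99·0.1119 = 1.677 mg/L.

1.68 mg/L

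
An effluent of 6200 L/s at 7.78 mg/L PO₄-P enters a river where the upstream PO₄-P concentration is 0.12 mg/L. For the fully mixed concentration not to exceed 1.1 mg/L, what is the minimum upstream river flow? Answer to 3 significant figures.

42300 L/s

Set C_mix = 1.1: (Q·0.1200 + 6200·7.780) / (Q + 6200) = 1.1
→ Q = 6200·(7.780 − 1.1)/(1.1 − 0.1200) = 42260 L/s.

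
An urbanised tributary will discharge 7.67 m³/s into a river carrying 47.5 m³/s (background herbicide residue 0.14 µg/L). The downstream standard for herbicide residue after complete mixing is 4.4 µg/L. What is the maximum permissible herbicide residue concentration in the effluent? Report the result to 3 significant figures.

30.8 µg/L

At the limit, (Qr·Cr + Qe·Cₑ)/(Qr + Qe) = 4.4:
Cₑ = (55.17·4.4 − 47.50·0.1400) / 7.670 = 30.78 µg/L.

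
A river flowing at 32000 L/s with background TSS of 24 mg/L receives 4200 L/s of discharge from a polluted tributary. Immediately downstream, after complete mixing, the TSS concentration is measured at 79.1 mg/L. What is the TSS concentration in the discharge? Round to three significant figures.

Mass balance: 32000·24.00 + 4200·Cₑ = 36200·79.10
→ Cₑ = (36200·79.10 − 32000·24.00) / 4200 = 498.9 mg/L.

499 mg/L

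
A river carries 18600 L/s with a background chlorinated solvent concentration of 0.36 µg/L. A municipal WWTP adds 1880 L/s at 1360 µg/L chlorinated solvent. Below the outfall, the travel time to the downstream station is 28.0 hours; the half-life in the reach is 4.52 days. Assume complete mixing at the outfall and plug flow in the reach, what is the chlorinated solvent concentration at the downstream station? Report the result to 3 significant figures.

Mixed concentration C = ΣQC/ΣQ = (18600·0.3600 + 1880·1360) / 20480 = 2563000/20480 = 125.2 µg/L.
Half-life 4.52 d → k = ln 2 / 4.52 = 0.1534 d⁻¹.
Decay over the reach: 125.2·exp(−kt) = 125.2·0.8362 = 104.7 µg/L.

105 µg/L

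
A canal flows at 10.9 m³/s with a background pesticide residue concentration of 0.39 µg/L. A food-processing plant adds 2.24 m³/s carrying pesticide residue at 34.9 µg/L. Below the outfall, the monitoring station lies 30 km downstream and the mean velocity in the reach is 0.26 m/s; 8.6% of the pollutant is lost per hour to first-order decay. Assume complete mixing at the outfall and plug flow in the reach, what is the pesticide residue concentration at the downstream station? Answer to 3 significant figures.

Mass balance: C = (10.90·0.3900 + 2.240·34.90) / 13.14 = 82.43/13.14 = 6.273 µg/L.
Travel time t = 30·1000 / 0.26 = 115400 s = 32.05 h.
8.6%/h lost → k = −ln(1 − 0.086) = 0.08992 h⁻¹.
Decay over the reach: 6.273·exp(−kt) = 6.273·0.05601 = 0.3514 µg/L.

0.351 µg/L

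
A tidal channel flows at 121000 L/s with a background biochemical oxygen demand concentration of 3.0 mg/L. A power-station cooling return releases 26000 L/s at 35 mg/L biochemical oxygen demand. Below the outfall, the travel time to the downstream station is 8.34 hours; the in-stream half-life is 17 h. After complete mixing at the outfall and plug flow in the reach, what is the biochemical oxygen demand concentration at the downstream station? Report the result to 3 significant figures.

6.16 mg/L

Flow-weighted average: C = (121000·3.000 + 26000·35.00) / 147000 = 1273000/147000 = 8.660 mg/L.
Half-life 17 h → k = ln 2 / 17 = 0.04077 h⁻¹ = 0.9786 d⁻¹.
Decay over the reach: 8.660·exp(−kt) = 8.660·0.7117 = 6.164 mg/L.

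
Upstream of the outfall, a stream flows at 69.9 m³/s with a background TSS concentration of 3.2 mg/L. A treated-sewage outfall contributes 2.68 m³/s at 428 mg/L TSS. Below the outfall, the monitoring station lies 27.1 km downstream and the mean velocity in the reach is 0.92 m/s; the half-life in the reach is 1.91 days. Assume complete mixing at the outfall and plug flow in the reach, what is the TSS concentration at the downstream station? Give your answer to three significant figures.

Conservation of mass: C = (69.90·3.200 + 2.680·428.0) / 72.58 = 1371/72.58 = 18.89 mg/L.
Travel time t = 27.1·1000 / 0.92 = 29460 s = 8.182 h.
Half-life 1.91 d → k = ln 2 / 1.91 = 0.3629 d⁻¹.
After decay, C = 18.89 × e^(−kt) = 18.89 × 0.8836 = 16.69 mg/L.

16.7 mg/L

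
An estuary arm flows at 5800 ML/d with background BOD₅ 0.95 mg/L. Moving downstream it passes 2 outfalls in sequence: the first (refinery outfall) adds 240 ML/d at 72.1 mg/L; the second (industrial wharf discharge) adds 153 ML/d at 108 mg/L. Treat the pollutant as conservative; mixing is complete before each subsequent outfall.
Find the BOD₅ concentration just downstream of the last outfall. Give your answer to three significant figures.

6.35 mg/L

After outfall 1: Q = 5800 + 240.0 = 6040 ML/d; C = (5800·0.9500 + 240.0·72.10)/6040 = 3.777 mg/L.
After outfall 2: Q = 6040 + 153.0 = 6193 ML/d; C = (6040·3.777 + 153.0·108.0)/6193 = 6.352 mg/L.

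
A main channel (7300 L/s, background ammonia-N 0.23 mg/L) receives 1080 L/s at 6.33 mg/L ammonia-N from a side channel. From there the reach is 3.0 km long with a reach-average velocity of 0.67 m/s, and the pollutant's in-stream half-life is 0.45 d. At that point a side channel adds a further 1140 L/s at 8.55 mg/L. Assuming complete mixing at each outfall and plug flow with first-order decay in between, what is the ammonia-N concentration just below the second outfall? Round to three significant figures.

Mixed concentration C = ΣQC/ΣQ = (7300·0.2300 + 1080·6.330) / 8380 = 8515/8380 = 1.016 mg/L; combined flow 8380 L/s.
Travel time t = 3.0·1000 / 0.67 = 4478 s = 1.244 h.
Half-life 0.45 d → k = ln 2 / 0.45 = 1.540 d⁻¹.
Applying C = C₀e^(−kt): 1.016 × 0.9233 = 0.9382 mg/L.
Second outfall: C = (8380·0.9382 + 1140·8.550)/9520 = 1.850 mg/L.

1.85 mg/L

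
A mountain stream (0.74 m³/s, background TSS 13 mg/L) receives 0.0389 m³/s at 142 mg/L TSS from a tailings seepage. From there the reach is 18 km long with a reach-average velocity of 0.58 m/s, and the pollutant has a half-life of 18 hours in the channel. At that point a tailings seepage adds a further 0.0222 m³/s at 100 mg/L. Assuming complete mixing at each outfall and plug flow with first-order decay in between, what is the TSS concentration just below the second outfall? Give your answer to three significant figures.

Conservation of mass: C = (0.7400·13.00 + 0.03890·142.0) / 0.7789 = 15.14/0.7789 = 19.44 mg/L; combined flow 0.7789 m³/s.
Travel time t = 18·1000 / 0.58 = 31030 s = 8.621 h.
Half-life 18 h → k = ln 2 / 18 = 0.03851 h⁻¹ = 0.9242 d⁻¹.
After decay, C = 19.44 × e^(−kt) = 19.44 × 0.7175 = 13.95 mg/L.
At the second outfall, C = (0.7789·13.95 + 0.02220·100.0) / (0.7789 + 0.02220) = 16.33 mg/L.

16.3 mg/L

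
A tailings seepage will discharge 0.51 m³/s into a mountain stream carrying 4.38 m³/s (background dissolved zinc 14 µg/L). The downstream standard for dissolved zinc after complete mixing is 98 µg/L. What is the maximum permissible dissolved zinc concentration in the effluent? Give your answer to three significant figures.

819 µg/L

At the limit, (Qr·Cr + Qe·Cₑ)/(Qr + Qe) = 98:
Cₑ = (4.890·98 − 4.380·14.00) / 0.5100 = 819.4 µg/L.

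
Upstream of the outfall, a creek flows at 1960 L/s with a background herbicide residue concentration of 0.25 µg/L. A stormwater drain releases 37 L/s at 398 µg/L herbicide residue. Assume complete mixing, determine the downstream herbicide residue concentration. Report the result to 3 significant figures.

Conservation of mass: C = (1960·0.2500 + 37.00·398.0) / 1997 = 15220/1997 = 7.619 µg/L.

7.62 µg/L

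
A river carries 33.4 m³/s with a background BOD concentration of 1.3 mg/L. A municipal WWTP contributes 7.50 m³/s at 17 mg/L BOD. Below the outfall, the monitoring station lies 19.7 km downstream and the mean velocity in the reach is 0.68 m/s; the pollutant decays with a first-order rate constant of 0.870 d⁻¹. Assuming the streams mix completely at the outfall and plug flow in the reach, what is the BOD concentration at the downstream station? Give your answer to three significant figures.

3.12 mg/L

After mixing, C = (33.40·1.300 + 7.500·17.00) / 40.90 = 170.9/40.90 = 4.179 mg/L.
Travel time t = 19.7·1000 / 0.68 = 28970 s = 8.047 h.
Decay over the reach: 4.179·exp(−kt) = 4.179·0.7470 = 3.122 mg/L.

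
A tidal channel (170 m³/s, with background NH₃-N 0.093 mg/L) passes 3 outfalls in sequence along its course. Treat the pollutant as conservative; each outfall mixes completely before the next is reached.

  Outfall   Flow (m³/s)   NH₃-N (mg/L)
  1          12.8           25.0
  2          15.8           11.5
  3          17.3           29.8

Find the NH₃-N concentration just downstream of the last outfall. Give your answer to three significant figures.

Below outfall 1: Q → 182.8 m³/s, C = (170.0·0.09300 + 12.80·25.00)/182.8 = 1.837 mg/L.
Below outfall 2: Q → 198.6 m³/s, C = (182.8·1.837 + 15.80·11.50)/198.6 = 2.606 mg/L.
Below outfall 3: Q → 215.9 m³/s, C = (198.6·2.606 + 17.30·29.80)/215.9 = 4.785 mg/L.

4.78 mg/L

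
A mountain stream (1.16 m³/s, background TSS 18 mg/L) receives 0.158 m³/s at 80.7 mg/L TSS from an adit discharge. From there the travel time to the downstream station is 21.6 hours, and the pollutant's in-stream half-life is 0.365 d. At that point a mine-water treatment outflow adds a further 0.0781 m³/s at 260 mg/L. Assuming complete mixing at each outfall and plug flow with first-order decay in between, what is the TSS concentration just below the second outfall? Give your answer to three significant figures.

18.9 mg/L

Mixed concentration C = ΣQC/ΣQ = (1.160·18.00 + 0.1580·80.70) / 1.318 = 33.63/1.318 = 25.52 mg/L; combined flow 1.318 m³/s.
Half-life 0.365 d → k = ln 2 / 0.365 = 1.899 d⁻¹.
First-order decay: C = 25.52·exp(−k·t) = 25.52·0.1810 = 4.619 mg/L.
Second outfall: C = (1.318·4.619 + 0.07810·260.0)/1.396 = 18.91 mg/L.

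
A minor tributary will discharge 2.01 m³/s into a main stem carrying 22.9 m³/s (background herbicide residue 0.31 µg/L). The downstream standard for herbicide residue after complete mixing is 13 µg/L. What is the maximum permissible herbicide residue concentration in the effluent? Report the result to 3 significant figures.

At the limit, (Qr·Cr + Qe·Cₑ)/(Qr + Qe) = 13:
Cₑ = (24.91·13 − 22.90·0.3100) / 2.010 = 157.6 µg/L.

158 µg/L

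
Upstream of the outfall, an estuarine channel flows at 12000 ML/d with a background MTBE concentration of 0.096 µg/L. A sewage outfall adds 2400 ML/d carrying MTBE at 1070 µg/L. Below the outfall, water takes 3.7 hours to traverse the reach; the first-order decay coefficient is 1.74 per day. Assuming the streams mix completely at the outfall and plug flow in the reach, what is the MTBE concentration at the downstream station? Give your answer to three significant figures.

136 µg/L

Mixed concentration C = ΣQC/ΣQ = (12000·0.09600 + 2400·1070) / 14400 = 2569000/14400 = 178.4 µg/L.
Applying C = C₀e^(−kt): 178.4 × 0.7647 = 136.4 µg/L.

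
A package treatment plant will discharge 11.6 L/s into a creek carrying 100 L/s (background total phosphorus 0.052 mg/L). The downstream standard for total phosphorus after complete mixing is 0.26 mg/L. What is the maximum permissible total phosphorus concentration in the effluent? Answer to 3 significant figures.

At the limit, (Qr·Cr + Qe·Cₑ)/(Qr + Qe) = 0.26:
Cₑ = (111.6·0.26 − 100.0·0.05200) / 11.60 = 2.053 mg/L.

2.05 mg/L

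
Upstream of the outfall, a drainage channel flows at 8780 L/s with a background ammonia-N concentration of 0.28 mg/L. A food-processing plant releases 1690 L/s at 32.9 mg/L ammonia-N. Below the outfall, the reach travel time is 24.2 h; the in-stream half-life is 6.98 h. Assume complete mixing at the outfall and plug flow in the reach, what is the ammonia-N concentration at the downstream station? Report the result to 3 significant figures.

0.501 mg/L

Mixed concentration C = ΣQC/ΣQ = (8780·0.2800 + 1690·32.90) / 10470 = 58060/10470 = 5.545 mg/L.
Half-life 6.98 h → k = ln 2 / 6.98 = 0.09930 h⁻¹ = 2.383 d⁻¹.
After decay, C = 5.545 × e^(−kt) = 5.545 × 0.09043 = 0.5015 mg/L.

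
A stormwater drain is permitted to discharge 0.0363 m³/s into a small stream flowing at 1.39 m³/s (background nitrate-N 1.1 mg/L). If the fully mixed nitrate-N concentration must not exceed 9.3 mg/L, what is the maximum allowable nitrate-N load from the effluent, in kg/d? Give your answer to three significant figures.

1010 kg/d

Mass balance at the limit: 1.390·1.100 + 0.03630·Cₑ = 1.426·9.3 → Cₑ = 323.3 mg/L.
Load = 0.03630 m³/s × 323.3 g/m³ × 86 400 s/d = 1014 kg/d.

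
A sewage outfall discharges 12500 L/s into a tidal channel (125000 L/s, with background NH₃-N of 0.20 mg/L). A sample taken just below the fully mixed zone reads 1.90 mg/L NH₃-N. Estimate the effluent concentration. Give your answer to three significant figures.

18.9 mg/L

Mass balance: 125000·0.2000 + 12500·Cₑ = 137500·1.900
→ Cₑ = (137500·1.900 − 125000·0.2000) / 12500 = 18.90 mg/L.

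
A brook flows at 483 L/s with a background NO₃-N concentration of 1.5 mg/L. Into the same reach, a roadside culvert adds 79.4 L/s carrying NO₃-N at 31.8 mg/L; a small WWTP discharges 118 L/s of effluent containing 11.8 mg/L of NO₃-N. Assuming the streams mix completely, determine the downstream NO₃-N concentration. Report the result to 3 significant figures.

6.82 mg/L

Flow-weighted average: C = (483.0·1.500 + 79.40·31.80 + 118.0·11.80) / 680.4 = 4642/680.4 = 6.822 mg/L.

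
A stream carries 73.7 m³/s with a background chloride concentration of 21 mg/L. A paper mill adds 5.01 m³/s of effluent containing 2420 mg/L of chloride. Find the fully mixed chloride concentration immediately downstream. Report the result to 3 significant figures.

Mixed concentration C = ΣQC/ΣQ = (73.70·21.00 + 5.010·2420) / 78.71 = 13670/78.71 = 173.7 mg/L.

174 mg/L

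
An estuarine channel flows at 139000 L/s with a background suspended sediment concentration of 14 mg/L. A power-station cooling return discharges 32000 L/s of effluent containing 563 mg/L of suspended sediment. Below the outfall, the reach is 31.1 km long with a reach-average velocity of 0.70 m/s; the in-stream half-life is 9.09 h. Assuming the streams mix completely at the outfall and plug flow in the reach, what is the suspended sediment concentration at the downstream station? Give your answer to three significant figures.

Mixed concentration C = ΣQC/ΣQ = (139000·14.00 + 32000·563.0) / 171000 = 19960000/171000 = 116.7 mg/L.
Travel time t = 31.1·1000 / 0.70 = 44430 s = 12.34 h.
Half-life 9.09 h → k = ln 2 / 9.09 = 0.07625 h⁻¹ = 1.830 d⁻¹.
Decay over the reach: 116.7·exp(−kt) = 116.7·0.3902 = 45.55 mg/L.

45.6 mg/L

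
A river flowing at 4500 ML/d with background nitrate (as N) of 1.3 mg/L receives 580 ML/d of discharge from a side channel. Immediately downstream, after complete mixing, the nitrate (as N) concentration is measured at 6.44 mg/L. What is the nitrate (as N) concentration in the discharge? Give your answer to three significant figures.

46.3 mg/L

Mass balance: 4500·1.300 + 580.0·Cₑ = 5080·6.440
→ Cₑ = (5080·6.440 − 4500·1.300) / 580.0 = 46.32 mg/L.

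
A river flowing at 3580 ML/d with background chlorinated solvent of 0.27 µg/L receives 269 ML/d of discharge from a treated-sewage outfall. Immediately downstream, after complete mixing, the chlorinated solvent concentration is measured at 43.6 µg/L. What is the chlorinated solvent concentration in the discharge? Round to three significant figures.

Mass balance: 3580·0.2700 + 269.0·Cₑ = 3849·43.60
→ Cₑ = (3849·43.60 − 3580·0.2700) / 269.0 = 620.3 µg/L.

620 µg/L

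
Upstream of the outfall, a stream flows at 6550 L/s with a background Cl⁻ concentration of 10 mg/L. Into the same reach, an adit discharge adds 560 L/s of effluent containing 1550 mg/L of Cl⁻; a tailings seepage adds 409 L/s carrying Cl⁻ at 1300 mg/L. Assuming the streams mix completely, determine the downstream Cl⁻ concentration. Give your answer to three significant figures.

195 mg/L

Conservation of mass: C = (6550·10.00 + 560.0·1550 + 409.0·1300) / 7519 = 1465000/7519 = 194.9 mg/L.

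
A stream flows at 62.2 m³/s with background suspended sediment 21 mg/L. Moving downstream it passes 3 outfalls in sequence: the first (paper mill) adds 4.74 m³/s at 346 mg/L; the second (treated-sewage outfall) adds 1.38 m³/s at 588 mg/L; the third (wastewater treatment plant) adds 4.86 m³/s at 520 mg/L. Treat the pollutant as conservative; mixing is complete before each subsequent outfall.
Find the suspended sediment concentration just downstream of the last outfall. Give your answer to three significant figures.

After outfall 1: Q = 62.20 + 4.740 = 66.94 m³/s; C = (62.20·21.00 + 4.740·346.0)/66.94 = 44.01 mg/L.
After outfall 2: Q = 66.94 + 1.380 = 68.32 m³/s; C = (66.94·44.01 + 1.380·588.0)/68.32 = 55.00 mg/L.
After outfall 3: Q = 68.32 + 4.860 = 73.18 m³/s; C = (68.32·55.00 + 4.860·520.0)/73.18 = 85.88 mg/L.

85.9 mg/L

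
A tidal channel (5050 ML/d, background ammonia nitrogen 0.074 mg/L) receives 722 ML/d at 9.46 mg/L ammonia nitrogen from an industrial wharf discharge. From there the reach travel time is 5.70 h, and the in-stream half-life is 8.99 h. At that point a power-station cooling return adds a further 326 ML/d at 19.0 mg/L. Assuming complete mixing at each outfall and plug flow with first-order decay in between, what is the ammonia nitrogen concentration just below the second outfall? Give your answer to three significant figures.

Mass balance: C = (5050·0.07400 + 722.0·9.460) / 5772 = 7204/5772 = 1.248 mg/L; combined flow 5772 ML/d.
Half-life 8.99 h → k = ln 2 / 8.99 = 0.07710 h⁻¹ = 1.850 d⁻¹.
Decay over the reach: 1.248·exp(−kt) = 1.248·0.6444 = 0.8042 mg/L.
At the second outfall, C = (5772·0.8042 + 326.0·19.00) / (5772 + 326.0) = 1.777 mg/L.

1.78 mg/L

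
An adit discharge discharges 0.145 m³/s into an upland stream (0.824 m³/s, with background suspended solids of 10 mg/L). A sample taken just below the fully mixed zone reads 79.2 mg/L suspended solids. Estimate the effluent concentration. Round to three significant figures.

Mass balance: 0.8240·10.00 + 0.1450·Cₑ = 0.9690·79.20
→ Cₑ = (0.9690·79.20 − 0.8240·10.00) / 0.1450 = 472.4 mg/L.

472 mg/L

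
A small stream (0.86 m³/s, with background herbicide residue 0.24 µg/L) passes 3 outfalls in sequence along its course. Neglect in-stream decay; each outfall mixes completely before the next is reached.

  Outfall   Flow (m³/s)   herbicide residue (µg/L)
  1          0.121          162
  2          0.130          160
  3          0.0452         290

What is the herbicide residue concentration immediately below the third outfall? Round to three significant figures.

Outfall 1: combined Q = 0.9810 m³/s; C = (0.8600·0.2400 + 0.1210·162.0)/0.9810 = 20.19 µg/L.
Outfall 2: combined Q = 1.111 m³/s; C = (0.9810·20.19 + 0.1300·160.0)/1.111 = 36.55 µg/L.
Outfall 3: combined Q = 1.156 m³/s; C = (1.111·36.55 + 0.04520·290.0)/1.156 = 46.46 µg/L.

46.5 µg/L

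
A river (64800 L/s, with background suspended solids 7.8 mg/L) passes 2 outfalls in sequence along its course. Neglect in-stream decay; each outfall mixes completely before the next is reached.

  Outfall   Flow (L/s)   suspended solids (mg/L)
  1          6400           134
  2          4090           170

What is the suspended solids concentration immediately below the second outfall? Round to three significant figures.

27.3 mg/L

Below outfall 1: Q → 71200 L/s, C = (64800·7.800 + 6400·134.0)/71200 = 19.14 mg/L.
Below outfall 2: Q → 75290 L/s, C = (71200·19.14 + 4090·170.0)/75290 = 27.34 mg/L.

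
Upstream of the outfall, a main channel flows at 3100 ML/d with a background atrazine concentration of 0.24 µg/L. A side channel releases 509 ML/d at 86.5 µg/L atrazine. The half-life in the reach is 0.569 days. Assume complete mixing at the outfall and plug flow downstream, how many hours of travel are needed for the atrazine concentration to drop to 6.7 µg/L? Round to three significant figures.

After mixing, C = (3100·0.2400 + 509.0·86.50) / 3609 = 44770/3609 = 12.41 µg/L.
Half-life 0.569 d → k = ln 2 / 0.569 = 1.218 d⁻¹.
12.41·exp(−k·t) = 6.7 → t = ln(12.41/6.7)/k = 43690 s = 12.14 h.

12.1 h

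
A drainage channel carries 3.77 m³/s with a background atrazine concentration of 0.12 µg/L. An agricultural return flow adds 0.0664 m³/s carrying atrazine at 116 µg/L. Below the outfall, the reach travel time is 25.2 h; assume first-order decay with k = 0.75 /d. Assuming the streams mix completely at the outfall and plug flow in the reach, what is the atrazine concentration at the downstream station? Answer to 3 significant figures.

0.967 µg/L

Flow-weighted average: C = (3.770·0.1200 + 0.06640·116.0) / 3.836 = 8.155/3.836 = 2.126 µg/L.
First-order decay: C = 2.126·exp(−k·t) = 2.126·0.4550 = 0.9671 µg/L.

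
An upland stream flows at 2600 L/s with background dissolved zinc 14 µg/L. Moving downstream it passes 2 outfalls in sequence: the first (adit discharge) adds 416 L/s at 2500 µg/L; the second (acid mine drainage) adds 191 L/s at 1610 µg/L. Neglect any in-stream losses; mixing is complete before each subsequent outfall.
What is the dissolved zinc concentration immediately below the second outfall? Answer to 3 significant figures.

432 µg/L

Outfall 1: combined Q = 3016 L/s; C = (2600·14.00 + 416.0·2500)/3016 = 356.9 µg/L.
Outfall 2: combined Q = 3207 L/s; C = (3016·356.9 + 191.0·1610)/3207 = 431.5 µg/L.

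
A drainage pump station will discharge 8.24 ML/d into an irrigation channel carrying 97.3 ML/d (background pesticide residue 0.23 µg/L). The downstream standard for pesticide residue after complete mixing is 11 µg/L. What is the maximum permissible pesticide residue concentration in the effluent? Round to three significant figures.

138 µg/L

At the limit, (Qr·Cr + Qe·Cₑ)/(Qr + Qe) = 11:
Cₑ = (105.5·11 − 97.30·0.2300) / 8.240 = 138.2 µg/L.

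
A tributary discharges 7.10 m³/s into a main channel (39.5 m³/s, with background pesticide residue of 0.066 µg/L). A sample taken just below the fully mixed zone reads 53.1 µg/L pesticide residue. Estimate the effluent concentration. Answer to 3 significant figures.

Mass balance: 39.50·0.06600 + 7.100·Cₑ = 46.60·53.10
→ Cₑ = (46.60·53.10 − 39.50·0.06600) / 7.100 = 348.1 µg/L.

348 µg/L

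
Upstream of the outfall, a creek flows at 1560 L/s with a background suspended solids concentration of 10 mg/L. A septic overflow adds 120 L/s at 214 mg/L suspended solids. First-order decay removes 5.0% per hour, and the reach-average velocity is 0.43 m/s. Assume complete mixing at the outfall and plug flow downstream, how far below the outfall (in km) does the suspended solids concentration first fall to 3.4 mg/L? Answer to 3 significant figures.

Conservation of mass: C = (1560·10.00 + 120.0·214.0) / 1680 = 41280/1680 = 24.57 mg/L.
5.0%/h lost → k = −ln(1 − 0.05) = 0.05129 h⁻¹.
Set 24.57·exp(−k·t) = 3.4 → t = ln(24.57/3.4)/k = 138800 s = 38.56 h.
Distance = v·t = 0.43·138800 = 59690 m = 59.69 km.

59.7 km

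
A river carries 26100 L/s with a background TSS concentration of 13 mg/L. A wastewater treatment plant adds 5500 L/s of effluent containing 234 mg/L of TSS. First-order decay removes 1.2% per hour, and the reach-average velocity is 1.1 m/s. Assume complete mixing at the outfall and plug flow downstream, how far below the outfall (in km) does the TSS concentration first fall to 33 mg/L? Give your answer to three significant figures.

Flow-weighted average: C = (26100·13.00 + 5500·234.0) / 31600 = 1626000/31600 = 51.47 mg/L.
1.2%/h lost → k = −ln(1 − 0.012) = 0.01207 h⁻¹.
Set 51.47·exp(−k·t) = 33 → t = ln(51.47/33)/k = 132500 s = 36.81 h.
Distance = v·t = 1.1·132500 = 145800 m = 145.8 km.

146 km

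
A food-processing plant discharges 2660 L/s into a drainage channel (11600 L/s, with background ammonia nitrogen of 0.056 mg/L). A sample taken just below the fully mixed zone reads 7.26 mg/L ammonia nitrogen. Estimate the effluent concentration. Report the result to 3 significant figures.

38.7 mg/L

Mass balance: 11600·0.05600 + 2660·Cₑ = 14260·7.260
→ Cₑ = (14260·7.260 − 11600·0.05600) / 2660 = 38.68 mg/L.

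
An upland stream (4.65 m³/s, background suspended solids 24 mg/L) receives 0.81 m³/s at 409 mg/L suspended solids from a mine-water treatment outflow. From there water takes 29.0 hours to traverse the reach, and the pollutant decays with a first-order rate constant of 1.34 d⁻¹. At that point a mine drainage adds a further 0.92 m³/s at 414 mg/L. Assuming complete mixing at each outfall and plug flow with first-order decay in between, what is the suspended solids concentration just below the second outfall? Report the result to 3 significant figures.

After mixing, C = (4.650·24.00 + 0.8100·409.0) / 5.460 = 442.9/5.460 = 81.12 mg/L; combined flow 5.460 m³/s.
Decay over the reach: 81.12·exp(−kt) = 81.12·0.1981 = 16.07 mg/L.
Second outfall: C = (5.460·16.07 + 0.9200·414.0)/6.380 = 73.45 mg/L.

73.4 mg/L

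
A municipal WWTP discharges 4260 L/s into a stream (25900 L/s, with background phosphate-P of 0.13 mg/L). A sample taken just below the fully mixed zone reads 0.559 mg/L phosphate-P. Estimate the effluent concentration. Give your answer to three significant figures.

3.17 mg/L

Mass balance: 25900·0.1300 + 4260·Cₑ = 30160·0.5590
→ Cₑ = (30160·0.5590 − 25900·0.1300) / 4260 = 3.167 mg/L.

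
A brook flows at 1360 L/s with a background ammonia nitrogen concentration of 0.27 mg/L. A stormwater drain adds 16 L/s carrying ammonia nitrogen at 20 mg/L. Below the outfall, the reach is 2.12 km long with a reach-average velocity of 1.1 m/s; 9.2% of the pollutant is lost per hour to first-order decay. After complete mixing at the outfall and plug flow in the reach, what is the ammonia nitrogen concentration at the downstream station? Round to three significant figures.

0.474 mg/L

Mixed concentration C = ΣQC/ΣQ = (1360·0.2700 + 16.00·20.00) / 1376 = 687.2/1376 = 0.4994 mg/L.
Travel time t = 2.12·1000 / 1.1 = 1927 s = 0.5354 h.
9.2%/h lost → k = −ln(1 − 0.092) = 0.09651 h⁻¹.
Applying C = C₀e^(−kt): 0.4994 × 0.9496 = 0.4743 mg/L.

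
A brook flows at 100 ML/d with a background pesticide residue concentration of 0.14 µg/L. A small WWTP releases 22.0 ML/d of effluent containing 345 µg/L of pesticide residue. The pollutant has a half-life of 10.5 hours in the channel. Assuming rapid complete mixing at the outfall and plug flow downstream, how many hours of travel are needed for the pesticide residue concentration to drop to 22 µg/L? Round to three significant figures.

15.8 h

Mass balance: C = (100.0·0.1400 + 22.00·345.0) / 122.0 = 7604/122.0 = 62.33 µg/L.
Half-life 10.5 h → k = ln 2 / 10.5 = 0.06601 h⁻¹ = 1.584 d⁻¹.
62.33·exp(−k·t) = 22 → t = ln(62.33/22)/k = 56790 s = 15.77 h.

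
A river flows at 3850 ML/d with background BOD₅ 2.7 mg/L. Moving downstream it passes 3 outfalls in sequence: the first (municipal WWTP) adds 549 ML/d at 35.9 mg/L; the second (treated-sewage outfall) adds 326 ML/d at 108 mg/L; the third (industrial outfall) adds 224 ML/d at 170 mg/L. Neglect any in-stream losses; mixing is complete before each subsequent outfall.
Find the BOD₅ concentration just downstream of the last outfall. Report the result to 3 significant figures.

After outfall 1: Q = 3850 + 549.0 = 4399 ML/d; C = (3850·2.700 + 549.0·35.90)/4399 = 6.843 mg/L.
After outfall 2: Q = 4399 + 326.0 = 4725 ML/d; C = (4399·6.843 + 326.0·108.0)/4725 = 13.82 mg/L.
After outfall 3: Q = 4725 + 224.0 = 4949 ML/d; C = (4725·13.82 + 224.0·170.0)/4949 = 20.89 mg/L.

20.9 mg/L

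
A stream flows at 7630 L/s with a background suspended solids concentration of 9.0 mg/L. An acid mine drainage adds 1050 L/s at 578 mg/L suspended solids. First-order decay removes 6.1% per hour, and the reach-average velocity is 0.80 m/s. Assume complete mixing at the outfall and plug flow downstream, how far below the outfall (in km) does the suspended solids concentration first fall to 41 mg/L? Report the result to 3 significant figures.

Mass balance: C = (7630·9.000 + 1050·578.0) / 8680 = 675600/8680 = 77.83 mg/L.
6.1%/h lost → k = −ln(1 − 0.061) = 0.06294 h⁻¹.
Set 77.83·exp(−k·t) = 41 → t = ln(77.83/41)/k = 36660 s = 10.18 h.
Distance = v·t = 0.80·36660 = 29330 m = 29.33 km.

29.3 km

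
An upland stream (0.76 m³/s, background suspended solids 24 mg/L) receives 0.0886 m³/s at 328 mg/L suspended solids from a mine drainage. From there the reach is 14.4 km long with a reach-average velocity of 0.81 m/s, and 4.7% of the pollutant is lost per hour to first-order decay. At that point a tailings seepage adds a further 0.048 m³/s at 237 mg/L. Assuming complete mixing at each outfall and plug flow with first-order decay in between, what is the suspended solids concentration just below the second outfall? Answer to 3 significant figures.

After mixing, C = (0.7600·24.00 + 0.08860·328.0) / 0.8486 = 47.30/0.8486 = 55.74 mg/L; combined flow 0.8486 m³/s.
Travel time t = 14.4·1000 / 0.81 = 17780 s = 4.938 h.
4.7%/h lost → k = −ln(1 − 0.047) = 0.04814 h⁻¹.
After decay, C = 55.74 × e^(−kt) = 55.74 × 0.7884 = 43.95 mg/L.
At the second outfall, C = (0.8486·43.95 + 0.04800·237.0) / (0.8486 + 0.04800) = 54.28 mg/L.

54.3 mg/L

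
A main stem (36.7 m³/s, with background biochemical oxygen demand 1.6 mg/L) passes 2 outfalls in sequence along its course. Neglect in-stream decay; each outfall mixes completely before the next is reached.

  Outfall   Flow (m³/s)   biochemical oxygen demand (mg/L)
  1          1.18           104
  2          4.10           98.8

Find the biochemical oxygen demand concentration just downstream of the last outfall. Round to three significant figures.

Below outfall 1: Q → 37.88 m³/s, C = (36.70·1.600 + 1.180·104.0)/37.88 = 4.790 mg/L.
Below outfall 2: Q → 41.98 m³/s, C = (37.88·4.790 + 4.100·98.80)/41.98 = 13.97 mg/L.

14.0 mg/L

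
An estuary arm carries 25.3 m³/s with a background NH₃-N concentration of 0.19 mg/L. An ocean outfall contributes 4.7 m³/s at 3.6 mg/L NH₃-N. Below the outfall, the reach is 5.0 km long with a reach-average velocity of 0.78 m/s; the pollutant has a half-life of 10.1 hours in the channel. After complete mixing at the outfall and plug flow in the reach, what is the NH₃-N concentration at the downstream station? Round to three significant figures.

0.641 mg/L

Conservation of mass: C = (25.30·0.1900 + 4.700·3.600) / 30.00 = 21.73/30.00 = 0.7242 mg/L.
Travel time t = 5.0·1000 / 0.78 = 6410 s = 1.781 h.
Half-life 10.1 h → k = ln 2 / 10.1 = 0.06863 h⁻¹ = 1.647 d⁻¹.
Applying C = C₀e^(−kt): 0.7242 × 0.8850 = 0.6409 mg/L.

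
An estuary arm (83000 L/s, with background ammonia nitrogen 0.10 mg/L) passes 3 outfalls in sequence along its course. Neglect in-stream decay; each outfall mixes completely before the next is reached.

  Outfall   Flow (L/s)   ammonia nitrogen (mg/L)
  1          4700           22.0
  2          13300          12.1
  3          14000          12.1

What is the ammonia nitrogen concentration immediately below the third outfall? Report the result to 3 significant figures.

3.84 mg/L

Outfall 1: combined Q = 87700 L/s; C = (83000·0.1000 + 4700·22.00)/87700 = 1.274 mg/L.
Outfall 2: combined Q = 101000 L/s; C = (87700·1.274 + 13300·12.10)/101000 = 2.699 mg/L.
Outfall 3: combined Q = 115000 L/s; C = (101000·2.699 + 14000·12.10)/115000 = 3.844 mg/L.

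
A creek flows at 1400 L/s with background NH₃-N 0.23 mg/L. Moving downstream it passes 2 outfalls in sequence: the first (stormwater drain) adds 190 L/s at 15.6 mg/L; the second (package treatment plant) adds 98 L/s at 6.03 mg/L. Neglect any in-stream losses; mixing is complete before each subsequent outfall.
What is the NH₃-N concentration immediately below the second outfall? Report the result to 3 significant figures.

2.30 mg/L

Below outfall 1: Q → 1590 L/s, C = (1400·0.2300 + 190.0·15.60)/1590 = 2.067 mg/L.
Below outfall 2: Q → 1688 L/s, C = (1590·2.067 + 98.00·6.030)/1688 = 2.297 mg/L.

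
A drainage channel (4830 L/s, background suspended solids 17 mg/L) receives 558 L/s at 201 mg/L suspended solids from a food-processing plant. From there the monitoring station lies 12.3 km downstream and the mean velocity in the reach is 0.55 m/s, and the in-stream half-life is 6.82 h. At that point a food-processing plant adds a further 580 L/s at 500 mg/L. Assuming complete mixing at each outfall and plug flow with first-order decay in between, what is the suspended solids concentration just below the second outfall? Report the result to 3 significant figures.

Mass balance: C = (4830·17.00 + 558.0·201.0) / 5388 = 194300/5388 = 36.06 mg/L; combined flow 5388 L/s.
Travel time t = 12.3·1000 / 0.55 = 22360 s = 6.212 h.
Half-life 6.82 h → k = ln 2 / 6.82 = 0.1016 h⁻¹ = 2.439 d⁻¹.
After decay, C = 36.06 × e^(−kt) = 36.06 × 0.5319 = 19.18 mg/L.
At the second outfall, C = (5388·19.18 + 580.0·500.0) / (5388 + 580.0) = 65.91 mg/L.

65.9 mg/L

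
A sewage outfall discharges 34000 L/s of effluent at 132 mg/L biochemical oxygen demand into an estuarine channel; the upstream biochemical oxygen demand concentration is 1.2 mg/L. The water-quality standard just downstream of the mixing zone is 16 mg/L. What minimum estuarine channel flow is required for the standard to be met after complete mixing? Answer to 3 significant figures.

266000 L/s

Set C_mix = 16: (Q·1.200 + 34000·132.0) / (Q + 34000) = 16
→ Q = 34000·(132.0 − 16)/(16 − 1.200) = 266500 L/s.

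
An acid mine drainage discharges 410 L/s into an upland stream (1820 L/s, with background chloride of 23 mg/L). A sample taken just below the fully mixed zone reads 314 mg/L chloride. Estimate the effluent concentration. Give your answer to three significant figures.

Mass balance: 1820·23.00 + 410.0·Cₑ = 2230·314.0
→ Cₑ = (2230·314.0 − 1820·23.00) / 410.0 = 1606 mg/L.

1610 mg/L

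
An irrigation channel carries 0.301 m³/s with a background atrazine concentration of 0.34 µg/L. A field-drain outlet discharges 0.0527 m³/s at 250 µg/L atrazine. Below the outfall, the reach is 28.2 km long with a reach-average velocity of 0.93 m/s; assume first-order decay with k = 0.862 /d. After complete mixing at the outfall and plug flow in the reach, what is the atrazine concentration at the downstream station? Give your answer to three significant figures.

Flow-weighted average: C = (0.3010·0.3400 + 0.05270·250.0) / 0.3537 = 13.28/0.3537 = 37.54 µg/L.
Travel time t = 28.2·1000 / 0.93 = 30320 s = 8.423 h.
Applying C = C₀e^(−kt): 37.54 × 0.7390 = 27.74 µg/L.

27.7 µg/L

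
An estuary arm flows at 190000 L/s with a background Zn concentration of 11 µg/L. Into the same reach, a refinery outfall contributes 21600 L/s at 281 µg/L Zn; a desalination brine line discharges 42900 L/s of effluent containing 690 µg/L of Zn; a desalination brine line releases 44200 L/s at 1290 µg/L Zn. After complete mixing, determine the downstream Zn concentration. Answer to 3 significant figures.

317 µg/L

Mass balance: C = (190000·11.00 + 21600·281.0 + 42900·690.0 + 44200·1290) / 298700 = 94780000/298700 = 317.3 µg/L.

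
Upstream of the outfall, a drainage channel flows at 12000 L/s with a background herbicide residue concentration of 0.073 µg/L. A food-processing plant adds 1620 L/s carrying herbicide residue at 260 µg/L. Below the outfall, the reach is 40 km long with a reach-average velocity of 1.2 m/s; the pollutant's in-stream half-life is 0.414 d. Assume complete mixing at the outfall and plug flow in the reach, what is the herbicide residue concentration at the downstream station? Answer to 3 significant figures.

16.2 µg/L

After mixing, C = (12000·0.07300 + 1620·260.0) / 13620 = 422100/13620 = 30.99 µg/L.
Travel time t = 40·1000 / 1.2 = 33330 s = 9.259 h.
Half-life 0.414 d → k = ln 2 / 0.414 = 1.674 d⁻¹.
Applying C = C₀e^(−kt): 30.99 × 0.5242 = 16.24 µg/L.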